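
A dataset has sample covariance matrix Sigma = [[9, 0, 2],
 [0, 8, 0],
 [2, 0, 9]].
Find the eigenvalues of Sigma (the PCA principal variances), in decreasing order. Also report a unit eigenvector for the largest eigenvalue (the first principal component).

Step 1 — characteristic polynomial p(λ) = det(λI - Sigma) = λ³ - tr·λ² + c_1·λ - det, where tr = trace, c_1 = sum of the principal 2×2 minors, det = det(Sigma):
  tr = 9 + 8 + 9 = 26,
  c_1 = (9·8 - (0)²) + (9·9 - (2)²) + (8·9 - (0)²) = 72 + 77 + 72 = 221,
  det = 9·(8·9 - (0)²) - (0)·((0)·9 - (0)·(2)) + (2)·((0)·(0) - 8·(2)) = 9·(72) - (0)·(0) + (2)·(-16) = 616.
  So p(λ) = λ³ - 26λ² + 221λ - 616.
Step 2 — look for an integer root (rational root theorem: any rational root is an integer divisor of 616). Testing λ = 7:
  p(7) = 343 - 1274 + 1547 - 616 = 0  ✓
  Dividing out (λ - 7): p(λ) = (λ - 7)(λ² - 19λ + 88).
Step 3 — remaining eigenvalues from the quadratic λ² - 19λ + 88 = 0:
  Δ = 19² - 4·88 = 361 - 352 = 9,  λ = (19 ± √9)/2 = (19 ± 3)/2 = 11 or 8.
  Sorted: λ_1 = 11,  λ_2 = 8,  λ_3 = 7  (check: sum = 26 = tr ✓).

Step 4 — unit eigenvector for λ_1 = 11: v spans the null space of (Sigma - λ_1 I), whose rows are
  r_1 = (-2, 0, 2),  r_2 = (0, -3, 0),  r_3 = (2, 0, -2).
  v is orthogonal to every row, so take v ∝ r_1 × r_2 = ((0)·(0) - (2)·(-3), (2)·(0) - (-2)·(0), (-2)·(-3) - (0)·(0)) = (6, 0, 6).
  Rescale (divide by 6): u = (1, 0, 1).
  ||u|| = √((1)² + (0)² + (1)²) = √(2) ≈ 1.4142,  v_1 = u/||u|| ≈ (0.7071, 0, 0.7071) (||v_1|| = 1).

λ_1 = 11,  λ_2 = 8,  λ_3 = 7;  v_1 ≈ (0.7071, 0, 0.7071)


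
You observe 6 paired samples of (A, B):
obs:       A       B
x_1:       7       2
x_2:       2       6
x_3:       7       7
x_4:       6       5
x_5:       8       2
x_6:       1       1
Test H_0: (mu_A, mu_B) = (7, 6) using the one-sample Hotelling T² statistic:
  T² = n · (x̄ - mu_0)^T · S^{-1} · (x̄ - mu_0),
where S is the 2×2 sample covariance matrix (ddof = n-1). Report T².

Step 1 — sample mean vector:
  mean(A) = (7 + 2 + 7 + 6 + 8 + 1) / 6 = 31/6 = 5.1667
  mean(B) = (2 + 6 + 7 + 5 + 2 + 1) / 6 = 23/6 = 3.8333
  x̄ = (5.1667, 3.8333),  deviation x̄ - mu_0 = (5.1667, 3.8333) - (7, 6) = (-1.8333, -2.1667).

Step 2 — sample covariance matrix, S[i,j] = (1/(n-1)) · Σ_k (x_{k,i} - mean_i) · (x_{k,j} - mean_j), divisor n-1 = 5:
  S[A,A] = ((1.8333)·(1.8333) + (-3.1667)·(-3.1667) + (1.8333)·(1.8333) + (0.8333)·(0.8333) + (2.8333)·(2.8333) + (-4.1667)·(-4.1667)) / 5 = 42.8333/5 = 8.5667
  S[A,B] = ((1.8333)·(-1.8333) + (-3.1667)·(2.1667) + (1.8333)·(3.1667) + (0.8333)·(1.1667) + (2.8333)·(-1.8333) + (-4.1667)·(-2.8333)) / 5 = 3.1667/5 = 0.6333
  S[B,B] = ((-1.8333)·(-1.8333) + (2.1667)·(2.1667) + (3.1667)·(3.1667) + (1.1667)·(1.1667) + (-1.8333)·(-1.8333) + (-2.8333)·(-2.8333)) / 5 = 30.8333/5 = 6.1667
  S = [[8.5667, 0.6333],
 [0.6333, 6.1667]].

Step 3 — invert S. det(S) = 8.5667·6.1667 - (0.6333)² = 52.4267.
  S^{-1} = (1/det) · [[d, -b], [-b, a]] = [[0.1176, -0.0121],
 [-0.0121, 0.1634]].

Step 4 — quadratic form (x̄ - mu_0)^T · S^{-1} · (x̄ - mu_0):
  S^{-1} · (x̄ - mu_0) = (-0.1895, -0.3319),
  (x̄ - mu_0)^T · [...] = (-1.8333)·(-0.1895) + (-2.1667)·(-0.3319) = 1.0665.

Step 5 — scale by n: T² = 6 · 1.0665 = 6.3988.

T² ≈ 6.3988


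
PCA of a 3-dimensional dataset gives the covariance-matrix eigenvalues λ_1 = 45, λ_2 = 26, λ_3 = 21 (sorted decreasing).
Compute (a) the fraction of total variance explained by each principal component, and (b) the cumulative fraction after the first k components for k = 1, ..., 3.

Step 1 — total variance = trace(Sigma) = Σ λ_i = 45 + 26 + 21 = 92.

Step 2 — fraction explained by component i = λ_i / Σ λ:
  PC1: 45/92 = 0.4891
  PC2: 26/92 = 0.2826
  PC3: 21/92 = 0.2283

Step 3 — cumulative fraction after k components = (λ_1 + ... + λ_k) / Σ λ:
  k = 1: 45/92 = 0.4891
  k = 2: (45 + 26)/92 = 71/92 = 0.7717
  k = 3: (45 + 26 + 21)/92 = 92/92 = 1

Summary (fraction, with percent):

explained: PC1 0.4891 (48.91%), PC2 0.2826 (28.26%), PC3 0.2283 (22.83%);  cumulative: 0.4891, 0.7717, 1


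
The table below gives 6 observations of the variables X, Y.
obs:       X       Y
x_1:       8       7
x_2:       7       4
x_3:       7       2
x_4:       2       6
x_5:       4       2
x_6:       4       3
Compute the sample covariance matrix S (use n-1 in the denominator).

Step 1 — column means:
  mean(X) = (8 + 7 + 7 + 2 + 4 + 4) / 6 = 32/6 = 5.3333
  mean(Y) = (7 + 4 + 2 + 6 + 2 + 3) / 6 = 24/6 = 4

Step 2 — sample covariance S[i,j] = (1/(n-1)) · Σ_k (x_{k,i} - mean_i) · (x_{k,j} - mean_j), with n-1 = 5.
  S[X,X] = ((2.6667)·(2.6667) + (1.6667)·(1.6667) + (1.6667)·(1.6667) + (-3.3333)·(-3.3333) + (-1.3333)·(-1.3333) + (-1.3333)·(-1.3333)) / 5 = 27.3333/5 = 5.4667
  S[X,Y] = ((2.6667)·(3) + (1.6667)·(0) + (1.6667)·(-2) + (-3.3333)·(2) + (-1.3333)·(-2) + (-1.3333)·(-1)) / 5 = 2/5 = 0.4
  S[Y,Y] = ((3)·(3) + (0)·(0) + (-2)·(-2) + (2)·(2) + (-2)·(-2) + (-1)·(-1)) / 5 = 22/5 = 4.4

S is symmetric (S[j,i] = S[i,j]). Assembling:

S = [[5.4667, 0.4],
 [0.4, 4.4]]


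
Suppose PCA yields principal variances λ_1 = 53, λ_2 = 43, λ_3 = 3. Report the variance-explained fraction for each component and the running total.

Step 1 — total variance = trace(Sigma) = Σ λ_i = 53 + 43 + 3 = 99.

Step 2 — fraction explained by component i = λ_i / Σ λ:
  PC1: 53/99 = 0.5354
  PC2: 43/99 = 0.4343
  PC3: 3/99 = 0.0303

Step 3 — cumulative fraction after k components = (λ_1 + ... + λ_k) / Σ λ:
  k = 1: 53/99 = 0.5354
  k = 2: (53 + 43)/99 = 96/99 = 0.9697
  k = 3: (53 + 43 + 3)/99 = 99/99 = 1

Summary (fraction, with percent):

explained: PC1 0.5354 (53.54%), PC2 0.4343 (43.43%), PC3 0.0303 (3.03%);  cumulative: 0.5354, 0.9697, 1


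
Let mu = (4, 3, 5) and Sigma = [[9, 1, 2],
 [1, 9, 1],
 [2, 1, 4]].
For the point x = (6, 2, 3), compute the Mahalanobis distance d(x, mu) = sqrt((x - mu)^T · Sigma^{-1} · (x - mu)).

Step 1 — centre the observation: (x - mu) = (2, -1, -2).

Step 2 — invert Sigma (cofactor / det for 3×3, or solve directly):
  Sigma^{-1} = [[0.1254, -0.0072, -0.0609],
 [-0.0072, 0.1147, -0.0251],
 [-0.0609, -0.0251, 0.2867]].

Step 3 — form the quadratic (x - mu)^T · Sigma^{-1} · (x - mu):
  Sigma^{-1} · (x - mu) = (0.3799, -0.0789, -0.6703).
  (x - mu)^T · [Sigma^{-1} · (x - mu)] = (2)·(0.3799) + (-1)·(-0.0789) + (-2)·(-0.6703) = 2.1792.

Step 4 — take square root: d = √(2.1792) ≈ 1.4762.

d(x, mu) = √(2.1792) ≈ 1.4762


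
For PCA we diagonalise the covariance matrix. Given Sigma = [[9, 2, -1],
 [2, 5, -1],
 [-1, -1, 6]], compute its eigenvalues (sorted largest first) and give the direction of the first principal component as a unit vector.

Step 1 — characteristic polynomial p(λ) = det(λI - Sigma) = λ³ - tr·λ² + c_1·λ - det, where tr = trace, c_1 = sum of the principal 2×2 minors, det = det(Sigma):
  tr = 9 + 5 + 6 = 20,
  c_1 = (9·5 - (2)²) + (9·6 - (-1)²) + (5·6 - (-1)²) = 41 + 53 + 29 = 123,
  det = 9·(5·6 - (-1)²) - (2)·((2)·6 - (-1)·(-1)) + (-1)·((2)·(-1) - 5·(-1)) = 9·(29) - (2)·(11) + (-1)·(3) = 236.
  So p(λ) = λ³ - 20λ² + 123λ - 236.
Step 2 — look for an integer root (rational root theorem: any rational root is an integer divisor of 236). Testing λ = 4:
  p(4) = 64 - 320 + 492 - 236 = 0  ✓
  Dividing out (λ - 4): p(λ) = (λ - 4)(λ² - 16λ + 59).
Step 3 — remaining eigenvalues from the quadratic λ² - 16λ + 59 = 0:
  Δ = 16² - 4·59 = 256 - 236 = 20,  λ = (16 ± √20)/2 = (16 ± 4.4721)/2 ≈ 10.2361 or 5.7639.
  Sorted: λ_1 = 10.2361,  λ_2 = 5.7639,  λ_3 = 4  (check: sum = 20 = tr ✓).

Step 4 — unit eigenvector for λ_1 ≈ 10.2361: v spans the null space of (Sigma - λ_1 I), whose rows are
  r_1 = (-1.2361, 2, -1),  r_2 = (2, -5.2361, -1),  r_3 = (-1, -1, -4.2361).
  v is orthogonal to every row, so take v ∝ r_1 × r_2 = ((2)·(-1) - (-1)·(-5.2361), (-1)·(2) - (-1.2361)·(-1), (-1.2361)·(-5.2361) - (2)·(2)) ≈ (-7.2361, -3.2361, 2.4721).
  Rescale (multiply by -1 so the first nonzero entry is positive): u = (7.2361, 3.2361, -2.4721).
  ||u|| = √((7.2361)² + (3.2361)² + (-2.4721)²) = √(68.9443) ≈ 8.3033,  v_1 = u/||u|| ≈ (0.8715, 0.3897, -0.2977) (||v_1|| = 1).

λ_1 = 10.2361,  λ_2 = 5.7639,  λ_3 = 4;  v_1 ≈ (0.8715, 0.3897, -0.2977)


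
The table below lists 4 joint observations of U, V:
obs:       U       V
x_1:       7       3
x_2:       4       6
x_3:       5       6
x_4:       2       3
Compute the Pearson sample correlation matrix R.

Step 1 — column means:
  mean(U) = (7 + 4 + 5 + 2) / 4 = 18/4 = 4.5
  mean(V) = (3 + 6 + 6 + 3) / 4 = 18/4 = 4.5

Step 2 — sample variances and covariances s[i,j] = (1/(n-1)) · Σ_k (x_{k,i} - mean_i) · (x_{k,j} - mean_j), with n-1 = 3:
  s[U,U] = ((2.5)·(2.5) + (-0.5)·(-0.5) + (0.5)·(0.5) + (-2.5)·(-2.5)) / 3 = 13/3 = 4.3333
  s[U,V] = ((2.5)·(-1.5) + (-0.5)·(1.5) + (0.5)·(1.5) + (-2.5)·(-1.5)) / 3 = 0/3 = 0
  s[V,V] = ((-1.5)·(-1.5) + (1.5)·(1.5) + (1.5)·(1.5) + (-1.5)·(-1.5)) / 3 = 9/3 = 3
  Sample standard deviations s_i = √(s[i,i]):
  s(U) = √(4.3333) = 2.0817
  s(V) = √(3) = 1.7321

Step 3 — r_{ij} = s_{ij} / (s_i · s_j):
  r[U,U] = 1 (diagonal).
  r[U,V] = 0 / (2.0817 · 1.7321) = 0 / 3.6056 = 0
  r[V,V] = 1 (diagonal).

R is symmetric with unit diagonal. Assembling:

R = [[1, 0],
 [0, 1]]


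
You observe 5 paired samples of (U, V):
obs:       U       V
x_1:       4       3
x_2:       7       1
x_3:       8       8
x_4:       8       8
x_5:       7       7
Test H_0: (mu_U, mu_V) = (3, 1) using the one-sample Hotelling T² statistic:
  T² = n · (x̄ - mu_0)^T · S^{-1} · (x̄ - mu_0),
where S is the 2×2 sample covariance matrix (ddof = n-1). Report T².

Step 1 — sample mean vector:
  mean(U) = (4 + 7 + 8 + 8 + 7) / 5 = 34/5 = 6.8
  mean(V) = (3 + 1 + 8 + 8 + 7) / 5 = 27/5 = 5.4
  x̄ = (6.8, 5.4),  deviation x̄ - mu_0 = (6.8, 5.4) - (3, 1) = (3.8, 4.4).

Step 2 — sample covariance matrix, S[i,j] = (1/(n-1)) · Σ_k (x_{k,i} - mean_i) · (x_{k,j} - mean_j), divisor n-1 = 4:
  S[U,U] = ((-2.8)·(-2.8) + (0.2)·(0.2) + (1.2)·(1.2) + (1.2)·(1.2) + (0.2)·(0.2)) / 4 = 10.8/4 = 2.7
  S[U,V] = ((-2.8)·(-2.4) + (0.2)·(-4.4) + (1.2)·(2.6) + (1.2)·(2.6) + (0.2)·(1.6)) / 4 = 12.4/4 = 3.1
  S[V,V] = ((-2.4)·(-2.4) + (-4.4)·(-4.4) + (2.6)·(2.6) + (2.6)·(2.6) + (1.6)·(1.6)) / 4 = 41.2/4 = 10.3
  S = [[2.7, 3.1],
 [3.1, 10.3]].

Step 3 — invert S. det(S) = 2.7·10.3 - (3.1)² = 18.2.
  S^{-1} = (1/det) · [[d, -b], [-b, a]] = [[0.5659, -0.1703],
 [-0.1703, 0.1484]].

Step 4 — quadratic form (x̄ - mu_0)^T · S^{-1} · (x̄ - mu_0):
  S^{-1} · (x̄ - mu_0) = (1.4011, 0.0055),
  (x̄ - mu_0)^T · [...] = (3.8)·(1.4011) + (4.4)·(0.0055) = 5.3484.

Step 5 — scale by n: T² = 5 · 5.3484 = 26.7418.

T² ≈ 26.7418


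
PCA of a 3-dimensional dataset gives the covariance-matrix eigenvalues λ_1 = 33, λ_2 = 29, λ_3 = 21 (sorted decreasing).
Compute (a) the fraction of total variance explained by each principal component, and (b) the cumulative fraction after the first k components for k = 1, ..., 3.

Step 1 — total variance = trace(Sigma) = Σ λ_i = 33 + 29 + 21 = 83.

Step 2 — fraction explained by component i = λ_i / Σ λ:
  PC1: 33/83 = 0.3976
  PC2: 29/83 = 0.3494
  PC3: 21/83 = 0.253

Step 3 — cumulative fraction after k components = (λ_1 + ... + λ_k) / Σ λ:
  k = 1: 33/83 = 0.3976
  k = 2: (33 + 29)/83 = 62/83 = 0.747
  k = 3: (33 + 29 + 21)/83 = 83/83 = 1

Summary (fraction, with percent):

explained: PC1 0.3976 (39.76%), PC2 0.3494 (34.94%), PC3 0.253 (25.3%);  cumulative: 0.3976, 0.747, 1


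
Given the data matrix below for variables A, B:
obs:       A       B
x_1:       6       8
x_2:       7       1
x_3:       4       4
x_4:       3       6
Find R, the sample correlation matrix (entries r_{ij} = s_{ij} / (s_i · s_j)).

Step 1 — column means:
  mean(A) = (6 + 7 + 4 + 3) / 4 = 20/4 = 5
  mean(B) = (8 + 1 + 4 + 6) / 4 = 19/4 = 4.75

Step 2 — sample variances and covariances s[i,j] = (1/(n-1)) · Σ_k (x_{k,i} - mean_i) · (x_{k,j} - mean_j), with n-1 = 3:
  s[A,A] = ((1)·(1) + (2)·(2) + (-1)·(-1) + (-2)·(-2)) / 3 = 10/3 = 3.3333
  s[A,B] = ((1)·(3.25) + (2)·(-3.75) + (-1)·(-0.75) + (-2)·(1.25)) / 3 = -6/3 = -2
  s[B,B] = ((3.25)·(3.25) + (-3.75)·(-3.75) + (-0.75)·(-0.75) + (1.25)·(1.25)) / 3 = 26.75/3 = 8.9167
  Sample standard deviations s_i = √(s[i,i]):
  s(A) = √(3.3333) = 1.8257
  s(B) = √(8.9167) = 2.9861

Step 3 — r_{ij} = s_{ij} / (s_i · s_j):
  r[A,A] = 1 (diagonal).
  r[A,B] = -2 / (1.8257 · 2.9861) = -2 / 5.4518 = -0.3669
  r[B,B] = 1 (diagonal).

R is symmetric with unit diagonal. Assembling:

R = [[1, -0.3669],
 [-0.3669, 1]]


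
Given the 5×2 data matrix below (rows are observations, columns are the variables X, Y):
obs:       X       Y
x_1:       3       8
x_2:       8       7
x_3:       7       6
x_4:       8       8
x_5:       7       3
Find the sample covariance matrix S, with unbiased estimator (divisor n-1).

Step 1 — column means:
  mean(X) = (3 + 8 + 7 + 8 + 7) / 5 = 33/5 = 6.6
  mean(Y) = (8 + 7 + 6 + 8 + 3) / 5 = 32/5 = 6.4

Step 2 — sample covariance S[i,j] = (1/(n-1)) · Σ_k (x_{k,i} - mean_i) · (x_{k,j} - mean_j), with n-1 = 4.
  S[X,X] = ((-3.6)·(-3.6) + (1.4)·(1.4) + (0.4)·(0.4) + (1.4)·(1.4) + (0.4)·(0.4)) / 4 = 17.2/4 = 4.3
  S[X,Y] = ((-3.6)·(1.6) + (1.4)·(0.6) + (0.4)·(-0.4) + (1.4)·(1.6) + (0.4)·(-3.4)) / 4 = -4.2/4 = -1.05
  S[Y,Y] = ((1.6)·(1.6) + (0.6)·(0.6) + (-0.4)·(-0.4) + (1.6)·(1.6) + (-3.4)·(-3.4)) / 4 = 17.2/4 = 4.3

S is symmetric (S[j,i] = S[i,j]). Assembling:

S = [[4.3, -1.05],
 [-1.05, 4.3]]


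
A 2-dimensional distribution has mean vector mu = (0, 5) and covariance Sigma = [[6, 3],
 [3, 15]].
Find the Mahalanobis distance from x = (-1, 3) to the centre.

Step 1 — centre the observation: (x - mu) = (-1, -2).

Step 2 — invert Sigma. det(Sigma) = 6·15 - (3)² = 81.
  Sigma^{-1} = (1/det) · [[d, -b], [-b, a]] = [[0.1852, -0.037],
 [-0.037, 0.0741]].

Step 3 — form the quadratic (x - mu)^T · Sigma^{-1} · (x - mu):
  Sigma^{-1} · (x - mu) = (-0.1111, -0.1111).
  (x - mu)^T · [Sigma^{-1} · (x - mu)] = (-1)·(-0.1111) + (-2)·(-0.1111) = 0.3333.

Step 4 — take square root: d = √(0.3333) ≈ 0.5774.

d(x, mu) = √(0.3333) ≈ 0.5774


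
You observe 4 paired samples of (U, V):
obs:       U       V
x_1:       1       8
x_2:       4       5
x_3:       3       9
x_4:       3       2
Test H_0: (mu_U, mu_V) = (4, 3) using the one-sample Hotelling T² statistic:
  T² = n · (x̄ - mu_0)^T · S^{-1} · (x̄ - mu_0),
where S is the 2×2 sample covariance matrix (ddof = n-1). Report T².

Step 1 — sample mean vector:
  mean(U) = (1 + 4 + 3 + 3) / 4 = 11/4 = 2.75
  mean(V) = (8 + 5 + 9 + 2) / 4 = 24/4 = 6
  x̄ = (2.75, 6),  deviation x̄ - mu_0 = (2.75, 6) - (4, 3) = (-1.25, 3).

Step 2 — sample covariance matrix, S[i,j] = (1/(n-1)) · Σ_k (x_{k,i} - mean_i) · (x_{k,j} - mean_j), divisor n-1 = 3:
  S[U,U] = ((-1.75)·(-1.75) + (1.25)·(1.25) + (0.25)·(0.25) + (0.25)·(0.25)) / 3 = 4.75/3 = 1.5833
  S[U,V] = ((-1.75)·(2) + (1.25)·(-1) + (0.25)·(3) + (0.25)·(-4)) / 3 = -5/3 = -1.6667
  S[V,V] = ((2)·(2) + (-1)·(-1) + (3)·(3) + (-4)·(-4)) / 3 = 30/3 = 10
  S = [[1.5833, -1.6667],
 [-1.6667, 10]].

Step 3 — invert S. det(S) = 1.5833·10 - (-1.6667)² = 13.0556.
  S^{-1} = (1/det) · [[d, -b], [-b, a]] = [[0.766, 0.1277],
 [0.1277, 0.1213]].

Step 4 — quadratic form (x̄ - mu_0)^T · S^{-1} · (x̄ - mu_0):
  S^{-1} · (x̄ - mu_0) = (-0.5745, 0.2043),
  (x̄ - mu_0)^T · [...] = (-1.25)·(-0.5745) + (3)·(0.2043) = 1.3309.

Step 5 — scale by n: T² = 4 · 1.3309 = 5.3234.

T² ≈ 5.3234


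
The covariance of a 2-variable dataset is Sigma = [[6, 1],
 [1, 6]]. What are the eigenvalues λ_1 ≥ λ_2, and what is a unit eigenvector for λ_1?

Step 1 — characteristic polynomial of 2×2 Sigma:
  det(Sigma - λI) = λ² - trace · λ + det = 0.
  trace = 6 + 6 = 12, det = 6·6 - (1)² = 35.
Step 2 — discriminant:
  Δ = trace² - 4·det = 144 - 140 = 4.
Step 3 — eigenvalues:
  λ = (trace ± √Δ)/2 = (12 ± 2)/2,
  λ_1 = 7,  λ_2 = 5.

Step 4 — unit eigenvector for λ_1: solve (Sigma - λ_1 I)v = 0. First row:
  (6 - 7)·v_x + (1)·v_y = 0, i.e. (-1)·v_x + (1)·v_y = 0,
  so v ∝ (b, λ_1 - a) = (1, 1) = u.
  ||u|| = √((1)² + (1)²) = √(2) ≈ 1.4142,
  v_1 = u/||u|| ≈ (0.7071, 0.7071) (||v_1|| = 1).

λ_1 = 7,  λ_2 = 5;  v_1 ≈ (0.7071, 0.7071)


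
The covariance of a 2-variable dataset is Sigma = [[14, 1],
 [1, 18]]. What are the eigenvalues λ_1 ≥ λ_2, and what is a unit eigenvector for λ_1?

Step 1 — characteristic polynomial of 2×2 Sigma:
  det(Sigma - λI) = λ² - trace · λ + det = 0.
  trace = 14 + 18 = 32, det = 14·18 - (1)² = 251.
Step 2 — discriminant:
  Δ = trace² - 4·det = 1024 - 1004 = 20.
Step 3 — eigenvalues:
  λ = (trace ± √Δ)/2 = (32 ± 4.4721)/2,
  λ_1 = 18.2361,  λ_2 = 13.7639.

Step 4 — unit eigenvector for λ_1: solve (Sigma - λ_1 I)v = 0. First row:
  (14 - 18.2361)·v_x + (1)·v_y = 0, i.e. (-4.2361)·v_x + (1)·v_y = 0,
  so v ∝ (b, λ_1 - a) = (1, 4.2361) = u.
  ||u|| = √((1)² + (4.2361)²) = √(18.9443) ≈ 4.3525,
  v_1 = u/||u|| ≈ (0.2298, 0.9732) (||v_1|| = 1).

λ_1 = 18.2361,  λ_2 = 13.7639;  v_1 ≈ (0.2298, 0.9732)


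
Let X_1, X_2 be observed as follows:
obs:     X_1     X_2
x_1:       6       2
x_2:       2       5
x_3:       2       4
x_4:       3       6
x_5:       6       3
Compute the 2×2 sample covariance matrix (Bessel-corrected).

Step 1 — column means:
  mean(X_1) = (6 + 2 + 2 + 3 + 6) / 5 = 19/5 = 3.8
  mean(X_2) = (2 + 5 + 4 + 6 + 3) / 5 = 20/5 = 4

Step 2 — sample covariance S[i,j] = (1/(n-1)) · Σ_k (x_{k,i} - mean_i) · (x_{k,j} - mean_j), with n-1 = 4.
  S[X_1,X_1] = ((2.2)·(2.2) + (-1.8)·(-1.8) + (-1.8)·(-1.8) + (-0.8)·(-0.8) + (2.2)·(2.2)) / 4 = 16.8/4 = 4.2
  S[X_1,X_2] = ((2.2)·(-2) + (-1.8)·(1) + (-1.8)·(0) + (-0.8)·(2) + (2.2)·(-1)) / 4 = -10/4 = -2.5
  S[X_2,X_2] = ((-2)·(-2) + (1)·(1) + (0)·(0) + (2)·(2) + (-1)·(-1)) / 4 = 10/4 = 2.5

S is symmetric (S[j,i] = S[i,j]). Assembling:

S = [[4.2, -2.5],
 [-2.5, 2.5]]


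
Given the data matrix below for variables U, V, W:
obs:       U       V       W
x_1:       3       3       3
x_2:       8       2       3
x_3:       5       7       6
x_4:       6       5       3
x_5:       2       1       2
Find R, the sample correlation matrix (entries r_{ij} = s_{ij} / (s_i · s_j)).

Step 1 — column means:
  mean(U) = (3 + 8 + 5 + 6 + 2) / 5 = 24/5 = 4.8
  mean(V) = (3 + 2 + 7 + 5 + 1) / 5 = 18/5 = 3.6
  mean(W) = (3 + 3 + 6 + 3 + 2) / 5 = 17/5 = 3.4

Step 2 — sample variances and covariances s[i,j] = (1/(n-1)) · Σ_k (x_{k,i} - mean_i) · (x_{k,j} - mean_j), with n-1 = 4:
  s[U,U] = ((-1.8)·(-1.8) + (3.2)·(3.2) + (0.2)·(0.2) + (1.2)·(1.2) + (-2.8)·(-2.8)) / 4 = 22.8/4 = 5.7
  s[U,V] = ((-1.8)·(-0.6) + (3.2)·(-1.6) + (0.2)·(3.4) + (1.2)·(1.4) + (-2.8)·(-2.6)) / 4 = 5.6/4 = 1.4
  s[U,W] = ((-1.8)·(-0.4) + (3.2)·(-0.4) + (0.2)·(2.6) + (1.2)·(-0.4) + (-2.8)·(-1.4)) / 4 = 3.4/4 = 0.85
  s[V,V] = ((-0.6)·(-0.6) + (-1.6)·(-1.6) + (3.4)·(3.4) + (1.4)·(1.4) + (-2.6)·(-2.6)) / 4 = 23.2/4 = 5.8
  s[V,W] = ((-0.6)·(-0.4) + (-1.6)·(-0.4) + (3.4)·(2.6) + (1.4)·(-0.4) + (-2.6)·(-1.4)) / 4 = 12.8/4 = 3.2
  s[W,W] = ((-0.4)·(-0.4) + (-0.4)·(-0.4) + (2.6)·(2.6) + (-0.4)·(-0.4) + (-1.4)·(-1.4)) / 4 = 9.2/4 = 2.3
  Sample standard deviations s_i = √(s[i,i]):
  s(U) = √(5.7) = 2.3875
  s(V) = √(5.8) = 2.4083
  s(W) = √(2.3) = 1.5166

Step 3 — r_{ij} = s_{ij} / (s_i · s_j):
  r[U,U] = 1 (diagonal).
  r[U,V] = 1.4 / (2.3875 · 2.4083) = 1.4 / 5.7498 = 0.2435
  r[U,W] = 0.85 / (2.3875 · 1.5166) = 0.85 / 3.6208 = 0.2348
  r[V,V] = 1 (diagonal).
  r[V,W] = 3.2 / (2.4083 · 1.5166) = 3.2 / 3.6524 = 0.8761
  r[W,W] = 1 (diagonal).

R is symmetric with unit diagonal. Assembling:

R = [[1, 0.2435, 0.2348],
 [0.2435, 1, 0.8761],
 [0.2348, 0.8761, 1]]


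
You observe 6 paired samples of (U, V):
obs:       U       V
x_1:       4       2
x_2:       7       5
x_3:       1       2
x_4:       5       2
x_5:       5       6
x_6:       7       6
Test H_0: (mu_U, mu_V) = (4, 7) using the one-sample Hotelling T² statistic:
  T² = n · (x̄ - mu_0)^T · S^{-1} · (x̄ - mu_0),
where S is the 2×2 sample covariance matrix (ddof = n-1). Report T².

Step 1 — sample mean vector:
  mean(U) = (4 + 7 + 1 + 5 + 5 + 7) / 6 = 29/6 = 4.8333
  mean(V) = (2 + 5 + 2 + 2 + 6 + 6) / 6 = 23/6 = 3.8333
  x̄ = (4.8333, 3.8333),  deviation x̄ - mu_0 = (4.8333, 3.8333) - (4, 7) = (0.8333, -3.1667).

Step 2 — sample covariance matrix, S[i,j] = (1/(n-1)) · Σ_k (x_{k,i} - mean_i) · (x_{k,j} - mean_j), divisor n-1 = 5:
  S[U,U] = ((-0.8333)·(-0.8333) + (2.1667)·(2.1667) + (-3.8333)·(-3.8333) + (0.1667)·(0.1667) + (0.1667)·(0.1667) + (2.1667)·(2.1667)) / 5 = 24.8333/5 = 4.9667
  S[U,V] = ((-0.8333)·(-1.8333) + (2.1667)·(1.1667) + (-3.8333)·(-1.8333) + (0.1667)·(-1.8333) + (0.1667)·(2.1667) + (2.1667)·(2.1667)) / 5 = 15.8333/5 = 3.1667
  S[V,V] = ((-1.8333)·(-1.8333) + (1.1667)·(1.1667) + (-1.8333)·(-1.8333) + (-1.8333)·(-1.8333) + (2.1667)·(2.1667) + (2.1667)·(2.1667)) / 5 = 20.8333/5 = 4.1667
  S = [[4.9667, 3.1667],
 [3.1667, 4.1667]].

Step 3 — invert S. det(S) = 4.9667·4.1667 - (3.1667)² = 10.6667.
  S^{-1} = (1/det) · [[d, -b], [-b, a]] = [[0.3906, -0.2969],
 [-0.2969, 0.4656]].

Step 4 — quadratic form (x̄ - mu_0)^T · S^{-1} · (x̄ - mu_0):
  S^{-1} · (x̄ - mu_0) = (1.2656, -1.7219),
  (x̄ - mu_0)^T · [...] = (0.8333)·(1.2656) + (-3.1667)·(-1.7219) = 6.5073.

Step 5 — scale by n: T² = 6 · 6.5073 = 39.0437.

T² ≈ 39.0437


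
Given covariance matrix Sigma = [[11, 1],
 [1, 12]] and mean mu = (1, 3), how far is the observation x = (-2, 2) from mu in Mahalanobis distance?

Step 1 — centre the observation: (x - mu) = (-3, -1).

Step 2 — invert Sigma. det(Sigma) = 11·12 - (1)² = 131.
  Sigma^{-1} = (1/det) · [[d, -b], [-b, a]] = [[0.0916, -0.0076],
 [-0.0076, 0.084]].

Step 3 — form the quadratic (x - mu)^T · Sigma^{-1} · (x - mu):
  Sigma^{-1} · (x - mu) = (-0.2672, -0.0611).
  (x - mu)^T · [Sigma^{-1} · (x - mu)] = (-3)·(-0.2672) + (-1)·(-0.0611) = 0.8626.

Step 4 — take square root: d = √(0.8626) ≈ 0.9288.

d(x, mu) = √(0.8626) ≈ 0.9288


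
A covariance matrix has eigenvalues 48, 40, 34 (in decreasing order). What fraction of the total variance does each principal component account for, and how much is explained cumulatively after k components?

Step 1 — total variance = trace(Sigma) = Σ λ_i = 48 + 40 + 34 = 122.

Step 2 — fraction explained by component i = λ_i / Σ λ:
  PC1: 48/122 = 0.3934
  PC2: 40/122 = 0.3279
  PC3: 34/122 = 0.2787

Step 3 — cumulative fraction after k components = (λ_1 + ... + λ_k) / Σ λ:
  k = 1: 48/122 = 0.3934
  k = 2: (48 + 40)/122 = 88/122 = 0.7213
  k = 3: (48 + 40 + 34)/122 = 122/122 = 1

Summary (fraction, with percent):

explained: PC1 0.3934 (39.34%), PC2 0.3279 (32.79%), PC3 0.2787 (27.87%);  cumulative: 0.3934, 0.7213, 1


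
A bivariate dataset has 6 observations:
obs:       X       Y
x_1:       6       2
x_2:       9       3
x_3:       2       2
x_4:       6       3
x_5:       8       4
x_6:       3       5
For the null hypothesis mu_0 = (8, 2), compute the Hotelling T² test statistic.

Step 1 — sample mean vector:
  mean(X) = (6 + 9 + 2 + 6 + 8 + 3) / 6 = 34/6 = 5.6667
  mean(Y) = (2 + 3 + 2 + 3 + 4 + 5) / 6 = 19/6 = 3.1667
  x̄ = (5.6667, 3.1667),  deviation x̄ - mu_0 = (5.6667, 3.1667) - (8, 2) = (-2.3333, 1.1667).

Step 2 — sample covariance matrix, S[i,j] = (1/(n-1)) · Σ_k (x_{k,i} - mean_i) · (x_{k,j} - mean_j), divisor n-1 = 5:
  S[X,X] = ((0.3333)·(0.3333) + (3.3333)·(3.3333) + (-3.6667)·(-3.6667) + (0.3333)·(0.3333) + (2.3333)·(2.3333) + (-2.6667)·(-2.6667)) / 5 = 37.3333/5 = 7.4667
  S[X,Y] = ((0.3333)·(-1.1667) + (3.3333)·(-0.1667) + (-3.6667)·(-1.1667) + (0.3333)·(-0.1667) + (2.3333)·(0.8333) + (-2.6667)·(1.8333)) / 5 = 0.3333/5 = 0.0667
  S[Y,Y] = ((-1.1667)·(-1.1667) + (-0.1667)·(-0.1667) + (-1.1667)·(-1.1667) + (-0.1667)·(-0.1667) + (0.8333)·(0.8333) + (1.8333)·(1.8333)) / 5 = 6.8333/5 = 1.3667
  S = [[7.4667, 0.0667],
 [0.0667, 1.3667]].

Step 3 — invert S. det(S) = 7.4667·1.3667 - (0.0667)² = 10.2.
  S^{-1} = (1/det) · [[d, -b], [-b, a]] = [[0.134, -0.0065],
 [-0.0065, 0.732]].

Step 4 — quadratic form (x̄ - mu_0)^T · S^{-1} · (x̄ - mu_0):
  S^{-1} · (x̄ - mu_0) = (-0.3203, 0.8693),
  (x̄ - mu_0)^T · [...] = (-2.3333)·(-0.3203) + (1.1667)·(0.8693) = 1.7614.

Step 5 — scale by n: T² = 6 · 1.7614 = 10.5686.

T² ≈ 10.5686


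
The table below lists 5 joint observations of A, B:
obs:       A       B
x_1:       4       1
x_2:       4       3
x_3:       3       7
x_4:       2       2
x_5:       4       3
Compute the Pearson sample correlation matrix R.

Step 1 — column means:
  mean(A) = (4 + 4 + 3 + 2 + 4) / 5 = 17/5 = 3.4
  mean(B) = (1 + 3 + 7 + 2 + 3) / 5 = 16/5 = 3.2

Step 2 — sample variances and covariances s[i,j] = (1/(n-1)) · Σ_k (x_{k,i} - mean_i) · (x_{k,j} - mean_j), with n-1 = 4:
  s[A,A] = ((0.6)·(0.6) + (0.6)·(0.6) + (-0.4)·(-0.4) + (-1.4)·(-1.4) + (0.6)·(0.6)) / 4 = 3.2/4 = 0.8
  s[A,B] = ((0.6)·(-2.2) + (0.6)·(-0.2) + (-0.4)·(3.8) + (-1.4)·(-1.2) + (0.6)·(-0.2)) / 4 = -1.4/4 = -0.35
  s[B,B] = ((-2.2)·(-2.2) + (-0.2)·(-0.2) + (3.8)·(3.8) + (-1.2)·(-1.2) + (-0.2)·(-0.2)) / 4 = 20.8/4 = 5.2
  Sample standard deviations s_i = √(s[i,i]):
  s(A) = √(0.8) = 0.8944
  s(B) = √(5.2) = 2.2804

Step 3 — r_{ij} = s_{ij} / (s_i · s_j):
  r[A,A] = 1 (diagonal).
  r[A,B] = -0.35 / (0.8944 · 2.2804) = -0.35 / 2.0396 = -0.1716
  r[B,B] = 1 (diagonal).

R is symmetric with unit diagonal. Assembling:

R = [[1, -0.1716],
 [-0.1716, 1]]


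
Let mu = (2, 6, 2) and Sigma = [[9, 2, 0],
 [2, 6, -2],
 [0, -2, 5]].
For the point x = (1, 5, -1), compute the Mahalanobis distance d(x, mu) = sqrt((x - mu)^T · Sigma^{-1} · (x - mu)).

Step 1 — centre the observation: (x - mu) = (-1, -1, -3).

Step 2 — invert Sigma (cofactor / det for 3×3, or solve directly):
  Sigma^{-1} = [[0.1215, -0.0467, -0.0187],
 [-0.0467, 0.2103, 0.0841],
 [-0.0187, 0.0841, 0.2336]].

Step 3 — form the quadratic (x - mu)^T · Sigma^{-1} · (x - mu):
  Sigma^{-1} · (x - mu) = (-0.0187, -0.4159, -0.7664).
  (x - mu)^T · [Sigma^{-1} · (x - mu)] = (-1)·(-0.0187) + (-1)·(-0.4159) + (-3)·(-0.7664) = 2.7336.

Step 4 — take square root: d = √(2.7336) ≈ 1.6534.

d(x, mu) = √(2.7336) ≈ 1.6534


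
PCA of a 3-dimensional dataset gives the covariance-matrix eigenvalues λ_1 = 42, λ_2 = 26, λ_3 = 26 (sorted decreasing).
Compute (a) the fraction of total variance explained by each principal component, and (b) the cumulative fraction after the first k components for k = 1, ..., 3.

Step 1 — total variance = trace(Sigma) = Σ λ_i = 42 + 26 + 26 = 94.

Step 2 — fraction explained by component i = λ_i / Σ λ:
  PC1: 42/94 = 0.4468
  PC2: 26/94 = 0.2766
  PC3: 26/94 = 0.2766

Step 3 — cumulative fraction after k components = (λ_1 + ... + λ_k) / Σ λ:
  k = 1: 42/94 = 0.4468
  k = 2: (42 + 26)/94 = 68/94 = 0.7234
  k = 3: (42 + 26 + 26)/94 = 94/94 = 1

Summary (fraction, with percent):

explained: PC1 0.4468 (44.68%), PC2 0.2766 (27.66%), PC3 0.2766 (27.66%);  cumulative: 0.4468, 0.7234, 1


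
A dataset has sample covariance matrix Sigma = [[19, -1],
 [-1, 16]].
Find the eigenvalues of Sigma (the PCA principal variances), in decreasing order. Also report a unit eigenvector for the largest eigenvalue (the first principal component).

Step 1 — characteristic polynomial of 2×2 Sigma:
  det(Sigma - λI) = λ² - trace · λ + det = 0.
  trace = 19 + 16 = 35, det = 19·16 - (-1)² = 303.
Step 2 — discriminant:
  Δ = trace² - 4·det = 1225 - 1212 = 13.
Step 3 — eigenvalues:
  λ = (trace ± √Δ)/2 = (35 ± 3.6056)/2,
  λ_1 = 19.3028,  λ_2 = 15.6972.

Step 4 — unit eigenvector for λ_1: solve (Sigma - λ_1 I)v = 0. First row:
  (19 - 19.3028)·v_x + (-1)·v_y = 0, i.e. (-0.3028)·v_x + (-1)·v_y = 0,
  so v ∝ (b, λ_1 - a) = (-1, 0.3028); multiply by -1 so the first entry is positive: u = (1, -0.3028).
  ||u|| = √((1)² + (-0.3028)²) = √(1.0917) ≈ 1.0448,
  v_1 = u/||u|| ≈ (0.9571, -0.2898) (||v_1|| = 1).

λ_1 = 19.3028,  λ_2 = 15.6972;  v_1 ≈ (0.9571, -0.2898)


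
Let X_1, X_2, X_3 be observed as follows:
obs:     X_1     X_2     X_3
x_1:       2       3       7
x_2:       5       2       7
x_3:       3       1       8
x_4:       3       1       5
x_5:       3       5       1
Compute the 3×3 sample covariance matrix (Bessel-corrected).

Step 1 — column means:
  mean(X_1) = (2 + 5 + 3 + 3 + 3) / 5 = 16/5 = 3.2
  mean(X_2) = (3 + 2 + 1 + 1 + 5) / 5 = 12/5 = 2.4
  mean(X_3) = (7 + 7 + 8 + 5 + 1) / 5 = 28/5 = 5.6

Step 2 — sample covariance S[i,j] = (1/(n-1)) · Σ_k (x_{k,i} - mean_i) · (x_{k,j} - mean_j), with n-1 = 4.
  S[X_1,X_1] = ((-1.2)·(-1.2) + (1.8)·(1.8) + (-0.2)·(-0.2) + (-0.2)·(-0.2) + (-0.2)·(-0.2)) / 4 = 4.8/4 = 1.2
  S[X_1,X_2] = ((-1.2)·(0.6) + (1.8)·(-0.4) + (-0.2)·(-1.4) + (-0.2)·(-1.4) + (-0.2)·(2.6)) / 4 = -1.4/4 = -0.35
  S[X_1,X_3] = ((-1.2)·(1.4) + (1.8)·(1.4) + (-0.2)·(2.4) + (-0.2)·(-0.6) + (-0.2)·(-4.6)) / 4 = 1.4/4 = 0.35
  S[X_2,X_2] = ((0.6)·(0.6) + (-0.4)·(-0.4) + (-1.4)·(-1.4) + (-1.4)·(-1.4) + (2.6)·(2.6)) / 4 = 11.2/4 = 2.8
  S[X_2,X_3] = ((0.6)·(1.4) + (-0.4)·(1.4) + (-1.4)·(2.4) + (-1.4)·(-0.6) + (2.6)·(-4.6)) / 4 = -14.2/4 = -3.55
  S[X_3,X_3] = ((1.4)·(1.4) + (1.4)·(1.4) + (2.4)·(2.4) + (-0.6)·(-0.6) + (-4.6)·(-4.6)) / 4 = 31.2/4 = 7.8

S is symmetric (S[j,i] = S[i,j]). Assembling:

S = [[1.2, -0.35, 0.35],
 [-0.35, 2.8, -3.55],
 [0.35, -3.55, 7.8]]


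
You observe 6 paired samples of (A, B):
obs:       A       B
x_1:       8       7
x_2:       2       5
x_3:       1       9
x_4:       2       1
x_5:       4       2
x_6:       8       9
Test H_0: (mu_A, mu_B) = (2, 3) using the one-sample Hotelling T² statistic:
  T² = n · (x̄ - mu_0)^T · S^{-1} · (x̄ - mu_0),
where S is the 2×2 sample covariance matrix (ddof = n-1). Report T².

Step 1 — sample mean vector:
  mean(A) = (8 + 2 + 1 + 2 + 4 + 8) / 6 = 25/6 = 4.1667
  mean(B) = (7 + 5 + 9 + 1 + 2 + 9) / 6 = 33/6 = 5.5
  x̄ = (4.1667, 5.5),  deviation x̄ - mu_0 = (4.1667, 5.5) - (2, 3) = (2.1667, 2.5).

Step 2 — sample covariance matrix, S[i,j] = (1/(n-1)) · Σ_k (x_{k,i} - mean_i) · (x_{k,j} - mean_j), divisor n-1 = 5:
  S[A,A] = ((3.8333)·(3.8333) + (-2.1667)·(-2.1667) + (-3.1667)·(-3.1667) + (-2.1667)·(-2.1667) + (-0.1667)·(-0.1667) + (3.8333)·(3.8333)) / 5 = 48.8333/5 = 9.7667
  S[A,B] = ((3.8333)·(1.5) + (-2.1667)·(-0.5) + (-3.1667)·(3.5) + (-2.1667)·(-4.5) + (-0.1667)·(-3.5) + (3.8333)·(3.5)) / 5 = 19.5/5 = 3.9
  S[B,B] = ((1.5)·(1.5) + (-0.5)·(-0.5) + (3.5)·(3.5) + (-4.5)·(-4.5) + (-3.5)·(-3.5) + (3.5)·(3.5)) / 5 = 59.5/5 = 11.9
  S = [[9.7667, 3.9],
 [3.9, 11.9]].

Step 3 — invert S. det(S) = 9.7667·11.9 - (3.9)² = 101.0133.
  S^{-1} = (1/det) · [[d, -b], [-b, a]] = [[0.1178, -0.0386],
 [-0.0386, 0.0967]].

Step 4 — quadratic form (x̄ - mu_0)^T · S^{-1} · (x̄ - mu_0):
  S^{-1} · (x̄ - mu_0) = (0.1587, 0.1581),
  (x̄ - mu_0)^T · [...] = (2.1667)·(0.1587) + (2.5)·(0.1581) = 0.7391.

Step 5 — scale by n: T² = 6 · 0.7391 = 4.4344.

T² ≈ 4.4344


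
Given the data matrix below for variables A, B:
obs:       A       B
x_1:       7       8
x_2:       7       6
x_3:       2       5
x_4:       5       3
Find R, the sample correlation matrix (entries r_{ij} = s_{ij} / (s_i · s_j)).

Step 1 — column means:
  mean(A) = (7 + 7 + 2 + 5) / 4 = 21/4 = 5.25
  mean(B) = (8 + 6 + 5 + 3) / 4 = 22/4 = 5.5

Step 2 — sample variances and covariances s[i,j] = (1/(n-1)) · Σ_k (x_{k,i} - mean_i) · (x_{k,j} - mean_j), with n-1 = 3:
  s[A,A] = ((1.75)·(1.75) + (1.75)·(1.75) + (-3.25)·(-3.25) + (-0.25)·(-0.25)) / 3 = 16.75/3 = 5.5833
  s[A,B] = ((1.75)·(2.5) + (1.75)·(0.5) + (-3.25)·(-0.5) + (-0.25)·(-2.5)) / 3 = 7.5/3 = 2.5
  s[B,B] = ((2.5)·(2.5) + (0.5)·(0.5) + (-0.5)·(-0.5) + (-2.5)·(-2.5)) / 3 = 13/3 = 4.3333
  Sample standard deviations s_i = √(s[i,i]):
  s(A) = √(5.5833) = 2.3629
  s(B) = √(4.3333) = 2.0817

Step 3 — r_{ij} = s_{ij} / (s_i · s_j):
  r[A,A] = 1 (diagonal).
  r[A,B] = 2.5 / (2.3629 · 2.0817) = 2.5 / 4.9188 = 0.5083
  r[B,B] = 1 (diagonal).

R is symmetric with unit diagonal. Assembling:

R = [[1, 0.5083],
 [0.5083, 1]]


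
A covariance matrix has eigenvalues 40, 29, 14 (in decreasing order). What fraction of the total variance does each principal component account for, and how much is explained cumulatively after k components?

Step 1 — total variance = trace(Sigma) = Σ λ_i = 40 + 29 + 14 = 83.

Step 2 — fraction explained by component i = λ_i / Σ λ:
  PC1: 40/83 = 0.4819
  PC2: 29/83 = 0.3494
  PC3: 14/83 = 0.1687

Step 3 — cumulative fraction after k components = (λ_1 + ... + λ_k) / Σ λ:
  k = 1: 40/83 = 0.4819
  k = 2: (40 + 29)/83 = 69/83 = 0.8313
  k = 3: (40 + 29 + 14)/83 = 83/83 = 1

Summary (fraction, with percent):

explained: PC1 0.4819 (48.19%), PC2 0.3494 (34.94%), PC3 0.1687 (16.87%);  cumulative: 0.4819, 0.8313, 1


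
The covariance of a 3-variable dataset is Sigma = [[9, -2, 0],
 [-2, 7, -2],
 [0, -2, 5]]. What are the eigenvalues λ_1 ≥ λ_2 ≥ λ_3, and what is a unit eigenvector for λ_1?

Step 1 — characteristic polynomial p(λ) = det(λI - Sigma) = λ³ - tr·λ² + c_1·λ - det, where tr = trace, c_1 = sum of the principal 2×2 minors, det = det(Sigma):
  tr = 9 + 7 + 5 = 21,
  c_1 = (9·7 - (-2)²) + (9·5 - (0)²) + (7·5 - (-2)²) = 59 + 45 + 31 = 135,
  det = 9·(7·5 - (-2)²) - (-2)·((-2)·5 - (-2)·(0)) + (0)·((-2)·(-2) - 7·(0)) = 9·(31) - (-2)·(-10) + (0)·(4) = 259.
  So p(λ) = λ³ - 21λ² + 135λ - 259.
Step 2 — look for an integer root (rational root theorem: any rational root is an integer divisor of 259). Testing λ = 7:
  p(7) = 343 - 1029 + 945 - 259 = 0  ✓
  Dividing out (λ - 7): p(λ) = (λ - 7)(λ² - 14λ + 37).
Step 3 — remaining eigenvalues from the quadratic λ² - 14λ + 37 = 0:
  Δ = 14² - 4·37 = 196 - 148 = 48,  λ = (14 ± √48)/2 = (14 ± 6.9282)/2 ≈ 10.4641 or 3.5359.
  Sorted: λ_1 = 10.4641,  λ_2 = 7,  λ_3 = 3.5359  (check: sum = 21 = tr ✓).

Step 4 — unit eigenvector for λ_1 ≈ 10.4641: v spans the null space of (Sigma - λ_1 I), whose rows are
  r_1 = (-1.4641, -2, 0),  r_2 = (-2, -3.4641, -2),  r_3 = (0, -2, -5.4641).
  v is orthogonal to every row, so take v ∝ r_1 × r_2 = ((-2)·(-2) - (0)·(-3.4641), (0)·(-2) - (-1.4641)·(-2), (-1.4641)·(-3.4641) - (-2)·(-2)) ≈ (4, -2.9282, 1.0718).
  Let u = (4, -2.9282, 1.0718).
  ||u|| = √((4)² + (-2.9282)² + (1.0718)²) = √(25.7231) ≈ 5.0718,  v_1 = u/||u|| ≈ (0.7887, -0.5774, 0.2113) (||v_1|| = 1).

λ_1 = 10.4641,  λ_2 = 7,  λ_3 = 3.5359;  v_1 ≈ (0.7887, -0.5774, 0.2113)


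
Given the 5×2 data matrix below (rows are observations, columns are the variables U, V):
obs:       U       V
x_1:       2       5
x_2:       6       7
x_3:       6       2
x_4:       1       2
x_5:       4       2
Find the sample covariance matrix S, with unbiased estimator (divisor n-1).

Step 1 — column means:
  mean(U) = (2 + 6 + 6 + 1 + 4) / 5 = 19/5 = 3.8
  mean(V) = (5 + 7 + 2 + 2 + 2) / 5 = 18/5 = 3.6

Step 2 — sample covariance S[i,j] = (1/(n-1)) · Σ_k (x_{k,i} - mean_i) · (x_{k,j} - mean_j), with n-1 = 4.
  S[U,U] = ((-1.8)·(-1.8) + (2.2)·(2.2) + (2.2)·(2.2) + (-2.8)·(-2.8) + (0.2)·(0.2)) / 4 = 20.8/4 = 5.2
  S[U,V] = ((-1.8)·(1.4) + (2.2)·(3.4) + (2.2)·(-1.6) + (-2.8)·(-1.6) + (0.2)·(-1.6)) / 4 = 5.6/4 = 1.4
  S[V,V] = ((1.4)·(1.4) + (3.4)·(3.4) + (-1.6)·(-1.6) + (-1.6)·(-1.6) + (-1.6)·(-1.6)) / 4 = 21.2/4 = 5.3

S is symmetric (S[j,i] = S[i,j]). Assembling:

S = [[5.2, 1.4],
 [1.4, 5.3]]


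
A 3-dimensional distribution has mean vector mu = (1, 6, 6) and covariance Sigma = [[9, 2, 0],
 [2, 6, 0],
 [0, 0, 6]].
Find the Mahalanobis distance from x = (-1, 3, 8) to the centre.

Step 1 — centre the observation: (x - mu) = (-2, -3, 2).

Step 2 — invert Sigma (cofactor / det for 3×3, or solve directly):
  Sigma^{-1} = [[0.12, -0.04, 0],
 [-0.04, 0.18, 0],
 [0, 0, 0.1667]].

Step 3 — form the quadratic (x - mu)^T · Sigma^{-1} · (x - mu):
  Sigma^{-1} · (x - mu) = (-0.12, -0.46, 0.3333).
  (x - mu)^T · [Sigma^{-1} · (x - mu)] = (-2)·(-0.12) + (-3)·(-0.46) + (2)·(0.3333) = 2.2867.

Step 4 — take square root: d = √(2.2867) ≈ 1.5122.

d(x, mu) = √(2.2867) ≈ 1.5122


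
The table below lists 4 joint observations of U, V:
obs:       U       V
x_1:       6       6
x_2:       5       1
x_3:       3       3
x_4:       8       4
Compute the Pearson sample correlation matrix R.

Step 1 — column means:
  mean(U) = (6 + 5 + 3 + 8) / 4 = 22/4 = 5.5
  mean(V) = (6 + 1 + 3 + 4) / 4 = 14/4 = 3.5

Step 2 — sample variances and covariances s[i,j] = (1/(n-1)) · Σ_k (x_{k,i} - mean_i) · (x_{k,j} - mean_j), with n-1 = 3:
  s[U,U] = ((0.5)·(0.5) + (-0.5)·(-0.5) + (-2.5)·(-2.5) + (2.5)·(2.5)) / 3 = 13/3 = 4.3333
  s[U,V] = ((0.5)·(2.5) + (-0.5)·(-2.5) + (-2.5)·(-0.5) + (2.5)·(0.5)) / 3 = 5/3 = 1.6667
  s[V,V] = ((2.5)·(2.5) + (-2.5)·(-2.5) + (-0.5)·(-0.5) + (0.5)·(0.5)) / 3 = 13/3 = 4.3333
  Sample standard deviations s_i = √(s[i,i]):
  s(U) = √(4.3333) = 2.0817
  s(V) = √(4.3333) = 2.0817

Step 3 — r_{ij} = s_{ij} / (s_i · s_j):
  r[U,U] = 1 (diagonal).
  r[U,V] = 1.6667 / (2.0817 · 2.0817) = 1.6667 / 4.3333 = 0.3846
  r[V,V] = 1 (diagonal).

R is symmetric with unit diagonal. Assembling:

R = [[1, 0.3846],
 [0.3846, 1]]


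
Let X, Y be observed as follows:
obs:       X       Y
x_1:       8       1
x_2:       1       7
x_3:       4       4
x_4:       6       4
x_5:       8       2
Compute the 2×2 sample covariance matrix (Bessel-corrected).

Step 1 — column means:
  mean(X) = (8 + 1 + 4 + 6 + 8) / 5 = 27/5 = 5.4
  mean(Y) = (1 + 7 + 4 + 4 + 2) / 5 = 18/5 = 3.6

Step 2 — sample covariance S[i,j] = (1/(n-1)) · Σ_k (x_{k,i} - mean_i) · (x_{k,j} - mean_j), with n-1 = 4.
  S[X,X] = ((2.6)·(2.6) + (-4.4)·(-4.4) + (-1.4)·(-1.4) + (0.6)·(0.6) + (2.6)·(2.6)) / 4 = 35.2/4 = 8.8
  S[X,Y] = ((2.6)·(-2.6) + (-4.4)·(3.4) + (-1.4)·(0.4) + (0.6)·(0.4) + (2.6)·(-1.6)) / 4 = -26.2/4 = -6.55
  S[Y,Y] = ((-2.6)·(-2.6) + (3.4)·(3.4) + (0.4)·(0.4) + (0.4)·(0.4) + (-1.6)·(-1.6)) / 4 = 21.2/4 = 5.3

S is symmetric (S[j,i] = S[i,j]). Assembling:

S = [[8.8, -6.55],
 [-6.55, 5.3]]


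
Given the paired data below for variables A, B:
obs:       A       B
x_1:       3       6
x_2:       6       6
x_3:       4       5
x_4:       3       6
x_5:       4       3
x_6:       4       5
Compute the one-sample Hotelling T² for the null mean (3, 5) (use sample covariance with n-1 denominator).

Step 1 — sample mean vector:
  mean(A) = (3 + 6 + 4 + 3 + 4 + 4) / 6 = 24/6 = 4
  mean(B) = (6 + 6 + 5 + 6 + 3 + 5) / 6 = 31/6 = 5.1667
  x̄ = (4, 5.1667),  deviation x̄ - mu_0 = (4, 5.1667) - (3, 5) = (1, 0.1667).

Step 2 — sample covariance matrix, S[i,j] = (1/(n-1)) · Σ_k (x_{k,i} - mean_i) · (x_{k,j} - mean_j), divisor n-1 = 5:
  S[A,A] = ((-1)·(-1) + (2)·(2) + (0)·(0) + (-1)·(-1) + (0)·(0) + (0)·(0)) / 5 = 6/5 = 1.2
  S[A,B] = ((-1)·(0.8333) + (2)·(0.8333) + (0)·(-0.1667) + (-1)·(0.8333) + (0)·(-2.1667) + (0)·(-0.1667)) / 5 = 0/5 = 0
  S[B,B] = ((0.8333)·(0.8333) + (0.8333)·(0.8333) + (-0.1667)·(-0.1667) + (0.8333)·(0.8333) + (-2.1667)·(-2.1667) + (-0.1667)·(-0.1667)) / 5 = 6.8333/5 = 1.3667
  S = [[1.2, 0],
 [0, 1.3667]].

Step 3 — invert S. det(S) = 1.2·1.3667 - (0)² = 1.64.
  S^{-1} = (1/det) · [[d, -b], [-b, a]] = [[0.8333, 0],
 [0, 0.7317]].

Step 4 — quadratic form (x̄ - mu_0)^T · S^{-1} · (x̄ - mu_0):
  S^{-1} · (x̄ - mu_0) = (0.8333, 0.122),
  (x̄ - mu_0)^T · [...] = (1)·(0.8333) + (0.1667)·(0.122) = 0.8537.

Step 5 — scale by n: T² = 6 · 0.8537 = 5.122.

T² ≈ 5.122


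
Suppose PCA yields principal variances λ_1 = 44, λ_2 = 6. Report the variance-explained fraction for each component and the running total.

Step 1 — total variance = trace(Sigma) = Σ λ_i = 44 + 6 = 50.

Step 2 — fraction explained by component i = λ_i / Σ λ:
  PC1: 44/50 = 0.88
  PC2: 6/50 = 0.12

Step 3 — cumulative fraction after k components = (λ_1 + ... + λ_k) / Σ λ:
  k = 1: 44/50 = 0.88
  k = 2: (44 + 6)/50 = 50/50 = 1

Summary (fraction, with percent):

explained: PC1 0.88 (88%), PC2 0.12 (12%);  cumulative: 0.88, 1
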